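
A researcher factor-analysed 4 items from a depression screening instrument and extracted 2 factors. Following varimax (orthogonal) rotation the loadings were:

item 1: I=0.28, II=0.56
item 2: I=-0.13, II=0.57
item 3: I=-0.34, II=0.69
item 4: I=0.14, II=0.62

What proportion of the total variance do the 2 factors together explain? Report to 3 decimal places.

Communalities: 0.3920, 0.3418, 0.5917, 0.4040; Σh² = 1.7295.
Total variance with 4 standardized items is 4, so the solution explains 1.7295/4 = 0.4324.

0.432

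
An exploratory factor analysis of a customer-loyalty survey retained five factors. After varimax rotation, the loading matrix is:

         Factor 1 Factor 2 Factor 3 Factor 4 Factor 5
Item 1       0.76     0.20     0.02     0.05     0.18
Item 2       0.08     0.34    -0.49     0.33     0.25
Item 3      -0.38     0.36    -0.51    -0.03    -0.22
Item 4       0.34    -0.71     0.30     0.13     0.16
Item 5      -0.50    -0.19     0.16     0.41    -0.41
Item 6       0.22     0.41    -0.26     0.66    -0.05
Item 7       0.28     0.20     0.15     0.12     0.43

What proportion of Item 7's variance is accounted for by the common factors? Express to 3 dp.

0.340

h² = 0.28² + 0.20² + 0.15² + 0.12² + 0.43² = 0.0784 + 0.0400 + 0.0225 + 0.0144 + 0.1849 = 0.3402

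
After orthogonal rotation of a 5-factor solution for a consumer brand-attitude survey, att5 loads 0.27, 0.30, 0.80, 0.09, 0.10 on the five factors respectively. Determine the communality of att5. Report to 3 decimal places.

h² = 0.27² + 0.30² + 0.80² + 0.09² + 0.10² = 0.0729 + 0.0900 + 0.6400 + 0.0081 + 0.0100 = 0.8210

0.821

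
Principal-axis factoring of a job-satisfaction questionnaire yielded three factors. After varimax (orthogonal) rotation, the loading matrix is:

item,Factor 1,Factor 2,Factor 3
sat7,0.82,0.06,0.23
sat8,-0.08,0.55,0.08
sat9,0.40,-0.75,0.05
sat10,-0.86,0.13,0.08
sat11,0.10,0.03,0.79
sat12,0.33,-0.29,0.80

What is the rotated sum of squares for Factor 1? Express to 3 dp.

SS loadings for Factor 1 = 0.82² + (-0.08)² + 0.40² + (-0.86)² + 0.10² + 0.33² = 0.6724 + 0.0064 + 0.1600 + 0.7396 + 0.0100 + 0.1089 = 1.6973

1.697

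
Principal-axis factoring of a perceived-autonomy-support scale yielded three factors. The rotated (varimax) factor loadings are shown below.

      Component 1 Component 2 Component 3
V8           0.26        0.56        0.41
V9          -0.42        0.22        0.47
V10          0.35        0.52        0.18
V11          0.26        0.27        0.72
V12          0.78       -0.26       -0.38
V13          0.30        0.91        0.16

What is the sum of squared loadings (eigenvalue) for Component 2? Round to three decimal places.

1.601

SS loadings for Component 2 = 0.56² + 0.22² + 0.52² + 0.27² + (-0.26)² + 0.91² = 0.3136 + 0.0484 + 0.2704 + 0.0729 + 0.0676 + 0.8281 = 1.6010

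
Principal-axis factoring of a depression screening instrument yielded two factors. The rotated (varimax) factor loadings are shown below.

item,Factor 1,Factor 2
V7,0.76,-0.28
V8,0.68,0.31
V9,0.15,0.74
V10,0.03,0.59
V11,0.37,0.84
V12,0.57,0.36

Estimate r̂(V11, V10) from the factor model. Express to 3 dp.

0.507

r̂ = Σ λ_i·λ_j across factors = (0.37)(0.03) + (0.84)(0.59)
  = +0.0111 +0.4956 = 0.5067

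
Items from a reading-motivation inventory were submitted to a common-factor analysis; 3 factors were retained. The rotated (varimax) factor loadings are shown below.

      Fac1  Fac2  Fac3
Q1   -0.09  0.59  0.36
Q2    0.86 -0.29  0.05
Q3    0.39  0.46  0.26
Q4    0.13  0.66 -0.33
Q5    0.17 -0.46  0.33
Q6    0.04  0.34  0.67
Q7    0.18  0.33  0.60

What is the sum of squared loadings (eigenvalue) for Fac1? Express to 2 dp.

0.98

SS loadings for Fac1 = (-0.09)² + 0.86² + 0.39² + 0.13² + 0.17² + 0.04² + 0.18² = 0.0081 + 0.7396 + 0.1521 + 0.0169 + 0.0289 + 0.0016 + 0.0324 = 0.9796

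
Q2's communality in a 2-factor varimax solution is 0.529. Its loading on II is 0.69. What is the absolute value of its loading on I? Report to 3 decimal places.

Under orthogonal rotation h² = Σλ², so λ_I² = h² − (0.4761) = 0.529 − 0.4761 = 0.0529.
|λ| = √0.0529 = 0.2300.

0.230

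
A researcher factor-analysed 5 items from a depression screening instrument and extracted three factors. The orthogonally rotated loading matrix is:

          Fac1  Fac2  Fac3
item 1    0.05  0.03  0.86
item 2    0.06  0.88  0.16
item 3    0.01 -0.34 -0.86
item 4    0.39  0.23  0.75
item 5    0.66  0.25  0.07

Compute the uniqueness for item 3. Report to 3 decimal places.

h² = 0.01² + (-0.34)² + (-0.86)² = 0.0001 + 0.1156 + 0.7396 = 0.8553
Uniqueness u² = 1 − h² = 1 − 0.8553 = 0.1447

0.145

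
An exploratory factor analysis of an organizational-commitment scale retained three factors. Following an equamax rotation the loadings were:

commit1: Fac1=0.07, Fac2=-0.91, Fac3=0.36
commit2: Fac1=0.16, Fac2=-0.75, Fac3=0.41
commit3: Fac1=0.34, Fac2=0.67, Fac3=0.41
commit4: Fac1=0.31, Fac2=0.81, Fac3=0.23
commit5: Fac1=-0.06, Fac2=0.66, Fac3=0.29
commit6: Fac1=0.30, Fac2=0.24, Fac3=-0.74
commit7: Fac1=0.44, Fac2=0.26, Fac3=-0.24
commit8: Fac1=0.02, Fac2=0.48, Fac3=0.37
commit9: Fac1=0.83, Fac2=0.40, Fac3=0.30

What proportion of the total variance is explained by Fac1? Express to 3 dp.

SS loadings for Fac1 = 0.07² + 0.16² + 0.34² + 0.31² + (-0.06)² + 0.30² + 0.44² + 0.02² + 0.83² = 1.2187
Proportion of variance = 1.2187 / 9 = 0.1354.

0.135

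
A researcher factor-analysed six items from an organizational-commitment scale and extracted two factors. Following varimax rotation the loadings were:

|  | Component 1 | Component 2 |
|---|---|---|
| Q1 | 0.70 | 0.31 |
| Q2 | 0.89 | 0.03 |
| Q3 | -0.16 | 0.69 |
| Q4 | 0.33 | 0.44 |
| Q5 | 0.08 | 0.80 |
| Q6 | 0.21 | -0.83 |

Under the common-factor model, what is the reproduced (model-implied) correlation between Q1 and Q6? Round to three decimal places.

-0.110

r̂ = Σ λ_i·λ_j across factors = (0.70)(0.21) + (0.31)(-0.83)
  = +0.1470 -0.2573 = -0.1103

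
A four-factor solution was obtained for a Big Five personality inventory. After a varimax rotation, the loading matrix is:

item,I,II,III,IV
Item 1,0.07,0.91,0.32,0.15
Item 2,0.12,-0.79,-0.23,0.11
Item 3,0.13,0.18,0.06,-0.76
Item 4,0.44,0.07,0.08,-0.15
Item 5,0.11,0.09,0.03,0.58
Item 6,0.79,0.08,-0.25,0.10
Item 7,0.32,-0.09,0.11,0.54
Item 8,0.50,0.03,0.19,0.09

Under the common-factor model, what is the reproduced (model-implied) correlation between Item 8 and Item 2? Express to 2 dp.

0.00

r̂ = Σ λ_i·λ_j across factors = (0.50)(0.12) + (0.03)(-0.79) + (0.19)(-0.23) + (0.09)(0.11)
  = +0.0600 -0.0237 -0.0437 +0.0099 = 0.0025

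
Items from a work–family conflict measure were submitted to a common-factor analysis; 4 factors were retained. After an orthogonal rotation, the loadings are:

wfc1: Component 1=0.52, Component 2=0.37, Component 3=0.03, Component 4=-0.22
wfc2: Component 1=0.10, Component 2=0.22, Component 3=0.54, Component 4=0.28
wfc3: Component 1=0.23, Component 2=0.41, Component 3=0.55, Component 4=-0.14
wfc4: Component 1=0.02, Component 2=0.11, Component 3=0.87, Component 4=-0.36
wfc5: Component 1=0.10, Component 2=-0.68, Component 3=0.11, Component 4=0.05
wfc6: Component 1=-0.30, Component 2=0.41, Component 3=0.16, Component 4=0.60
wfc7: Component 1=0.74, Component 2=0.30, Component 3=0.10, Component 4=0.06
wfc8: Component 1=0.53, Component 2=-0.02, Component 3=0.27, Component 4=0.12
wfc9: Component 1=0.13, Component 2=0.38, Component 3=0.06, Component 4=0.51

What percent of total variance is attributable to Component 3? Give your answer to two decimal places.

SS loadings for Component 3 = 0.03² + 0.54² + 0.55² + 0.87² + 0.11² + 0.16² + 0.10² + 0.27² + 0.06² = 1.4761
With 9 standardized items, total variance = 9. Proportion = 1.4761/9 = 0.1640 → 16.40%.

16.40%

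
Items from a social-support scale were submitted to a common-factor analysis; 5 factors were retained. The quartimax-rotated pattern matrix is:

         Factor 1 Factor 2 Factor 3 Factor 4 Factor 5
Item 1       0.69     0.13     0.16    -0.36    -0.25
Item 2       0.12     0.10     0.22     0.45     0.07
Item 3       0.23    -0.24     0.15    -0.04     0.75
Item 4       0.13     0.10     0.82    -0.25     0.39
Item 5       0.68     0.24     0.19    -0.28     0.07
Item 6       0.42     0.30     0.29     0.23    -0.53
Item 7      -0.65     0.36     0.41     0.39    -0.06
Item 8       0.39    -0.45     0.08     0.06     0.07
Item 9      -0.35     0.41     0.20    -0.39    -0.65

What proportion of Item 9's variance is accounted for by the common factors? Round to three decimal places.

h² = (-0.35)² + 0.41² + 0.20² + (-0.39)² + (-0.65)² = 0.1225 + 0.1681 + 0.0400 + 0.1521 + 0.4225 = 0.9052

0.905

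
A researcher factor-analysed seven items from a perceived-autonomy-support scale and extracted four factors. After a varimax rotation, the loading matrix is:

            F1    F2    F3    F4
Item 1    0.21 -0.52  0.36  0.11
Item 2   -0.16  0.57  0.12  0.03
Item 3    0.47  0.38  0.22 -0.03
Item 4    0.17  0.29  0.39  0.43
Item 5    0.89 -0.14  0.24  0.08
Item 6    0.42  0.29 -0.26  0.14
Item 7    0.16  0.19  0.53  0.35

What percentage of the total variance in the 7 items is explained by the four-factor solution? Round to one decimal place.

48.2%

Communalities: 0.4562, 0.3658, 0.4146, 0.4500, 0.8757, 0.3477, 0.4651; Σh² = 3.3751.
Total variance with 7 standardized items is 7, so the solution explains 3.3751/7 = 0.4822 = 48.22%.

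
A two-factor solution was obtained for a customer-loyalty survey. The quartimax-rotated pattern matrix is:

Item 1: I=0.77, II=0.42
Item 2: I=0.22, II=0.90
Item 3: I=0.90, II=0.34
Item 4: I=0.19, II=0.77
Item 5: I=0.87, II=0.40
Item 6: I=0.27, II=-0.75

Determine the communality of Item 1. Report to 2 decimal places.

0.77

h² = 0.77² + 0.42² = 0.5929 + 0.1764 = 0.7693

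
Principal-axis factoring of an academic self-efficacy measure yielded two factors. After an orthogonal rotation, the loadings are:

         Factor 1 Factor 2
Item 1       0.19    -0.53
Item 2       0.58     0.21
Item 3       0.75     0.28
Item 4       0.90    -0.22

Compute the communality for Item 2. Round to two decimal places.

h² = 0.58² + 0.21² = 0.3364 + 0.0441 = 0.3805

0.38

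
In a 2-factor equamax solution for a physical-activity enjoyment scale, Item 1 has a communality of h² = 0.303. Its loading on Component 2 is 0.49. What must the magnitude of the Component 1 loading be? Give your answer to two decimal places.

0.25

Under orthogonal rotation h² = Σλ², so λ_Component 1² = h² − (0.2401) = 0.303 − 0.2401 = 0.0629.
|λ| = √0.0629 = 0.2508.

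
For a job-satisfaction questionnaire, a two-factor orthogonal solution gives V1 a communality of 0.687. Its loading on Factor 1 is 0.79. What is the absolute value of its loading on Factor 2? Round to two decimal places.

0.25

Under orthogonal rotation h² = Σλ², so λ_Factor 2² = h² − (0.6241) = 0.687 − 0.6241 = 0.0629.
|λ| = √0.0629 = 0.2508.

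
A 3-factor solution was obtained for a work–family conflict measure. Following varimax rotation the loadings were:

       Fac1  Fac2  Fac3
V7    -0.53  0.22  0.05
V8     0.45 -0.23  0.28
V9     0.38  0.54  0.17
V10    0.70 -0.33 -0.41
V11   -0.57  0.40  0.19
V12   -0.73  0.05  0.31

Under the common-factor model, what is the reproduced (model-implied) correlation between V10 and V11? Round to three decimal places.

-0.609

r̂ = Σ λ_i·λ_j across factors = (0.70)(-0.57) + (-0.33)(0.40) + (-0.41)(0.19)
  = -0.3990 -0.1320 -0.0779 = -0.6089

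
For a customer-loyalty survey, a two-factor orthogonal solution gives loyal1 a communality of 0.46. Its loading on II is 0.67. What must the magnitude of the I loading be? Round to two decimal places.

0.11

Under orthogonal rotation h² = Σλ², so λ_I² = h² − (0.4489) = 0.46 − 0.4489 = 0.0111.
|λ| = √0.0111 = 0.1054.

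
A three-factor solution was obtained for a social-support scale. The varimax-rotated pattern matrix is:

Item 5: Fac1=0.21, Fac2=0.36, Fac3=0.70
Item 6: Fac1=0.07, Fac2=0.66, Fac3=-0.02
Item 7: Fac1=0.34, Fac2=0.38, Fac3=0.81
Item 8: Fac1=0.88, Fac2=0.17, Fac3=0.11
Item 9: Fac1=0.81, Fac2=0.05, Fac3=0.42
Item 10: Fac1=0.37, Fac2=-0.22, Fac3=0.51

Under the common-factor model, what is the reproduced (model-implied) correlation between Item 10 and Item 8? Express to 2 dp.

0.34

r̂ = Σ λ_i·λ_j across factors = (0.37)(0.88) + (-0.22)(0.17) + (0.51)(0.11)
  = +0.3256 -0.0374 +0.0561 = 0.3443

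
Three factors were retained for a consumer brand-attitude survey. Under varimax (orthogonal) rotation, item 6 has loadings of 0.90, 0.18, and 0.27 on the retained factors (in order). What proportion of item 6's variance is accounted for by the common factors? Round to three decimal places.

0.915

h² = 0.90² + 0.18² + 0.27² = 0.8100 + 0.0324 + 0.0729 = 0.9153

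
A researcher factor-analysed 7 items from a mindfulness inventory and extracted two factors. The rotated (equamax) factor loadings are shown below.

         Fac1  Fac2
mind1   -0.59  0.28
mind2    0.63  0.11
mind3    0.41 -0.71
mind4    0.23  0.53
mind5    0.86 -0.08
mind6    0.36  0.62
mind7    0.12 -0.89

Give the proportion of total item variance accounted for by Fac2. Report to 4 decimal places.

SS loadings for Fac2 = 0.28² + 0.11² + (-0.71)² + 0.53² + (-0.08)² + 0.62² + (-0.89)² = 2.0584
Proportion of variance = 2.0584 / 7 = 0.2941.

0.2941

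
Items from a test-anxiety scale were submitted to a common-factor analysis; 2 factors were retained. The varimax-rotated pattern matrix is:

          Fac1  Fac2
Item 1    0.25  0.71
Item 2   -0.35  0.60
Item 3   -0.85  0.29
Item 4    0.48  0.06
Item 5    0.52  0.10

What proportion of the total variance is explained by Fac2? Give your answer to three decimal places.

SS loadings for Fac2 = 0.71² + 0.60² + 0.29² + 0.06² + 0.10² = 0.9618
Proportion of variance = 0.9618 / 5 = 0.1924.

0.192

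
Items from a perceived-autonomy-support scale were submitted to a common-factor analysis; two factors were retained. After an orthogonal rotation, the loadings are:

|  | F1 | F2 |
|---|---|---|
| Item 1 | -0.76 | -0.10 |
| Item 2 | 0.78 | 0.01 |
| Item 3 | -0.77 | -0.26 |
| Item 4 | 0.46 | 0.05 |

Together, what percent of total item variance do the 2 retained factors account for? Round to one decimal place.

Communalities: 0.5876, 0.6085, 0.6605, 0.2141; Σh² = 2.0707.
Total variance with 4 standardized items is 4, so the solution explains 2.0707/4 = 0.5177 = 51.77%.

51.8%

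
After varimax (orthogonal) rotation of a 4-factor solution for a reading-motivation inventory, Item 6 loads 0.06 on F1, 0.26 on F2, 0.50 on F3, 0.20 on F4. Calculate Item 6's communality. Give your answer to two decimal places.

0.36

h² = 0.06² + 0.26² + 0.50² + 0.20² = 0.0036 + 0.0676 + 0.2500 + 0.0400 = 0.3612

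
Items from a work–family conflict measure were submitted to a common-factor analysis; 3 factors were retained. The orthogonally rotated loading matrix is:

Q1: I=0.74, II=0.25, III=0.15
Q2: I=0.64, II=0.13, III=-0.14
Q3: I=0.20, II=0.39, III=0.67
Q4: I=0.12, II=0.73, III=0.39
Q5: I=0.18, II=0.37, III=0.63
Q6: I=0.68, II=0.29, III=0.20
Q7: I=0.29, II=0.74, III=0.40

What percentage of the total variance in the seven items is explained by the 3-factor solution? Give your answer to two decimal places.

62.34%

SS loadings by factor: 1.5905, 1.5330, 1.2400; total = 4.3635.
Total variance with 7 standardized items is 7, so the solution explains 4.3635/7 = 0.6234 = 62.34%.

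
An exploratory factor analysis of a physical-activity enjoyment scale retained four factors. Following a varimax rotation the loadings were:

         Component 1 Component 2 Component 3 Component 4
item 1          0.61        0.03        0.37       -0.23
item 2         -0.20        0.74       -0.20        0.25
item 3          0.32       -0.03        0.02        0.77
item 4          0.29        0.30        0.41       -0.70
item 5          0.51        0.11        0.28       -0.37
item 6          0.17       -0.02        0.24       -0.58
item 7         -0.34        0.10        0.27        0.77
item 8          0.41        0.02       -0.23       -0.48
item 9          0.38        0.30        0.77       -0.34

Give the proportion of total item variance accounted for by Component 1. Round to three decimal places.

0.146

SS loadings for Component 1 = 0.61² + (-0.20)² + 0.32² + 0.29² + 0.51² + 0.17² + (-0.34)² + 0.41² + 0.38² = 1.3157
Proportion of variance = 1.3157 / 9 = 0.1462.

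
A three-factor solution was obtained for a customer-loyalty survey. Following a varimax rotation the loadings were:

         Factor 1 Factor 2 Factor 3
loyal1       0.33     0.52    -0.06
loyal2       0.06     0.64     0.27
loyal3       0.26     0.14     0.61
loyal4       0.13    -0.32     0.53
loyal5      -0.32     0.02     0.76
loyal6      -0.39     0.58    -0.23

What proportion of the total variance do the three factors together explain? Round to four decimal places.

0.4917

SS loadings by factor: 0.4515, 1.1388, 1.3600; total = 2.9503.
Total variance with 6 standardized items is 6, so the solution explains 2.9503/6 = 0.4917.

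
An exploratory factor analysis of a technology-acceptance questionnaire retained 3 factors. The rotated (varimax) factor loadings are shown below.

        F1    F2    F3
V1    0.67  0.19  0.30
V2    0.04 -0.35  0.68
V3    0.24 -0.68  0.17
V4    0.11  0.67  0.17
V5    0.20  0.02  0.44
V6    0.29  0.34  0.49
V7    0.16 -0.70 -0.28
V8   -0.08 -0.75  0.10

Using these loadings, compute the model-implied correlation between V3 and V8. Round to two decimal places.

r̂ = Σ λ_i·λ_j across factors = (0.24)(-0.08) + (-0.68)(-0.75) + (0.17)(0.10)
  = -0.0192 +0.5100 +0.0170 = 0.5078

0.51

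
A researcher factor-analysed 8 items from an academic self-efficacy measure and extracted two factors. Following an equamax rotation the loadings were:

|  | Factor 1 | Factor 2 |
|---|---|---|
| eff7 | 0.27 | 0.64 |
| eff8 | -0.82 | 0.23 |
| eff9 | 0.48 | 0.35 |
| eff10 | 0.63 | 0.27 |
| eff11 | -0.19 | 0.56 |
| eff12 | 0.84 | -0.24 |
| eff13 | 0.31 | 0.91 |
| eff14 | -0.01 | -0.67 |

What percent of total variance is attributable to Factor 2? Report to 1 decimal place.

28.8%

SS loadings for Factor 2 = 0.64² + 0.23² + 0.35² + 0.27² + 0.56² + (-0.24)² + 0.91² + (-0.67)² = 2.3061
With 8 standardized items, total variance = 8. Proportion = 2.3061/8 = 0.2883 → 28.83%.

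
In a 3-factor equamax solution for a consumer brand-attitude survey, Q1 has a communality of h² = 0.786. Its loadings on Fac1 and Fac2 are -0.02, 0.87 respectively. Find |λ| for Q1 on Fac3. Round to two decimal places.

0.17

Under orthogonal rotation h² = Σλ², so λ_Fac3² = h² − (0.7573) = 0.786 − 0.7573 = 0.0287.
|λ| = √0.0287 = 0.1694.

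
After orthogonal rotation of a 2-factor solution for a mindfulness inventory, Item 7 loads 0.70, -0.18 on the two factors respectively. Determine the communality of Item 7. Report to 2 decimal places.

h² = 0.70² + (-0.18)² = 0.4900 + 0.0324 = 0.5224

0.52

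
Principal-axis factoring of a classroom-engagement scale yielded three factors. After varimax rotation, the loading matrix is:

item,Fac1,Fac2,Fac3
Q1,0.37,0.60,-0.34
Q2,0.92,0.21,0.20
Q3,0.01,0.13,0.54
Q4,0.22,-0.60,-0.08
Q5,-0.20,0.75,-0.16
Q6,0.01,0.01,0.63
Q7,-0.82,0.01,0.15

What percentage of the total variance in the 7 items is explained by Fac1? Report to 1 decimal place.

24.9%

SS loadings for Fac1 = 0.37² + 0.92² + 0.01² + 0.22² + (-0.20)² + 0.01² + (-0.82)² = 1.7443
With 7 standardized items, total variance = 7. Proportion = 1.7443/7 = 0.2492 → 24.92%.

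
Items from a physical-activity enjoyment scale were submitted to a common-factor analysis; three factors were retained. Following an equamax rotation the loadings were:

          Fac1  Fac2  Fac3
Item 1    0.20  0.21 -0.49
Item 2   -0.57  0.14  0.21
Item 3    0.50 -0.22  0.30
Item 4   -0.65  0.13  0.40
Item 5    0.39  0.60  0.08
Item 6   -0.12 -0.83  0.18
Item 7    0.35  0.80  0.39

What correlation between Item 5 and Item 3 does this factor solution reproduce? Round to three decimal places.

0.087

r̂ = Σ λ_i·λ_j across factors = (0.39)(0.50) + (0.60)(-0.22) + (0.08)(0.30)
  = +0.1950 -0.1320 +0.0240 = 0.0870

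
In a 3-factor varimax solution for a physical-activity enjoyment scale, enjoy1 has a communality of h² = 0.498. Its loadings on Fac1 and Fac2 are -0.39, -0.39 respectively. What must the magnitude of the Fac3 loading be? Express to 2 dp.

Under orthogonal rotation h² = Σλ², so λ_Fac3² = h² − (0.3042) = 0.498 − 0.3042 = 0.1938.
|λ| = √0.1938 = 0.4402.

0.44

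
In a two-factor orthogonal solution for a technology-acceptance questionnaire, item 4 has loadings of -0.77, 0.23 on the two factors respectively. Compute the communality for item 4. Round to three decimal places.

h² = (-0.77)² + 0.23² = 0.5929 + 0.0529 = 0.6458

0.646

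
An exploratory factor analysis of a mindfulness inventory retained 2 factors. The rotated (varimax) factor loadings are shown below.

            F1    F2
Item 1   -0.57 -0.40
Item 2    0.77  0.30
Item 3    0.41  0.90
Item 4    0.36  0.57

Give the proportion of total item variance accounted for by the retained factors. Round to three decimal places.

SS loadings by factor: 1.2155, 1.3849; total = 2.6004.
Total variance with 4 standardized items is 4, so the solution explains 2.6004/4 = 0.6501.

0.650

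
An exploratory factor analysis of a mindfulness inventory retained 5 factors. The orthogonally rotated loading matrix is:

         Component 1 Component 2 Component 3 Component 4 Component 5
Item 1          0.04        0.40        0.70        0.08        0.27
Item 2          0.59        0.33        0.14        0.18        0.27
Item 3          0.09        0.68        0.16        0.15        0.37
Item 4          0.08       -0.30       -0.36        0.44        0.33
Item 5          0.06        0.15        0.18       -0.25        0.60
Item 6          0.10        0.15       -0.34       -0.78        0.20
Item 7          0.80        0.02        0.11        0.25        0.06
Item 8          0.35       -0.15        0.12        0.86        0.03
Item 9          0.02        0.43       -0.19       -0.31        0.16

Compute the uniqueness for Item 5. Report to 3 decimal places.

h² = 0.06² + 0.15² + 0.18² + (-0.25)² + 0.60² = 0.0036 + 0.0225 + 0.0324 + 0.0625 + 0.3600 = 0.4810
Uniqueness u² = 1 − h² = 1 − 0.4810 = 0.5190

0.519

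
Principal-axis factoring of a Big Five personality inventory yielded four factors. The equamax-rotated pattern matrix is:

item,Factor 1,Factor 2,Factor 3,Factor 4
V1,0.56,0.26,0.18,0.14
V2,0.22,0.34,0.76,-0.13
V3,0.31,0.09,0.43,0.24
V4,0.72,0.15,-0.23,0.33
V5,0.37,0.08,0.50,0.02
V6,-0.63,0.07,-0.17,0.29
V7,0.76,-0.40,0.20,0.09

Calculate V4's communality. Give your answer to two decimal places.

h² = 0.72² + 0.15² + (-0.23)² + 0.33² = 0.5184 + 0.0225 + 0.0529 + 0.1089 = 0.7027

0.70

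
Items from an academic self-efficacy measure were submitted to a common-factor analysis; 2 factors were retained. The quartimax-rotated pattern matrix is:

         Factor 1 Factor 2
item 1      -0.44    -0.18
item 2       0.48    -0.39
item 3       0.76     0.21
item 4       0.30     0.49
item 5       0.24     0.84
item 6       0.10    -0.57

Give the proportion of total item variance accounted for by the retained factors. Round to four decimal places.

Communalities: 0.2260, 0.3825, 0.6217, 0.3301, 0.7632, 0.3349; Σh² = 2.6584.
Total variance with 6 standardized items is 6, so the solution explains 2.6584/6 = 0.4431.

0.4431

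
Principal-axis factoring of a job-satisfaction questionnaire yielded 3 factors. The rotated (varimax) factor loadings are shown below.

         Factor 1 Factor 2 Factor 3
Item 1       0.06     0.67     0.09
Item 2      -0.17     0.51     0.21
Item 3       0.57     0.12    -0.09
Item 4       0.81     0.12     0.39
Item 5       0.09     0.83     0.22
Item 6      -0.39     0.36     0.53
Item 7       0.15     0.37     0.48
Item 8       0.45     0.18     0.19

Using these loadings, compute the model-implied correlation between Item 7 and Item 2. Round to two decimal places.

r̂ = Σ λ_i·λ_j across factors = (0.15)(-0.17) + (0.37)(0.51) + (0.48)(0.21)
  = -0.0255 +0.1887 +0.1008 = 0.2640

0.26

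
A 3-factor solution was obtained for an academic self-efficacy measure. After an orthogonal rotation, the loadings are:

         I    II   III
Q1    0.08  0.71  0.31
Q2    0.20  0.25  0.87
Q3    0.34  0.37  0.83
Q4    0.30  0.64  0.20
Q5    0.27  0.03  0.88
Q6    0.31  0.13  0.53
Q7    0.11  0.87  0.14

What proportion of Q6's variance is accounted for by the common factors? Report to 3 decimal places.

0.394

h² = 0.31² + 0.13² + 0.53² = 0.0961 + 0.0169 + 0.2809 = 0.3939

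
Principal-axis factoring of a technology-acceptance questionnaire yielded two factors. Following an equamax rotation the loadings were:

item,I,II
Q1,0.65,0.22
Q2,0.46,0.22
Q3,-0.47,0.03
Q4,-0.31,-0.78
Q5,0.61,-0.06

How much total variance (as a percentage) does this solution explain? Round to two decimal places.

40.66%

Communalities: 0.4709, 0.2600, 0.2218, 0.7045, 0.3757; Σh² = 2.0329.
Total variance with 5 standardized items is 5, so the solution explains 2.0329/5 = 0.4066 = 40.66%.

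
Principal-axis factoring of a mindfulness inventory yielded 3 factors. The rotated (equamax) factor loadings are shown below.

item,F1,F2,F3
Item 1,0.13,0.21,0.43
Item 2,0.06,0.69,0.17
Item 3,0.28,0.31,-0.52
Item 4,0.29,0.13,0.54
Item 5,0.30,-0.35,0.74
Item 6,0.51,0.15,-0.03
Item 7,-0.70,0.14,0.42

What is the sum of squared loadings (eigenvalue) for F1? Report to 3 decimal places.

1.023

SS loadings for F1 = 0.13² + 0.06² + 0.28² + 0.29² + 0.30² + 0.51² + (-0.70)² = 0.0169 + 0.0036 + 0.0784 + 0.0841 + 0.0900 + 0.2601 + 0.4900 = 1.0231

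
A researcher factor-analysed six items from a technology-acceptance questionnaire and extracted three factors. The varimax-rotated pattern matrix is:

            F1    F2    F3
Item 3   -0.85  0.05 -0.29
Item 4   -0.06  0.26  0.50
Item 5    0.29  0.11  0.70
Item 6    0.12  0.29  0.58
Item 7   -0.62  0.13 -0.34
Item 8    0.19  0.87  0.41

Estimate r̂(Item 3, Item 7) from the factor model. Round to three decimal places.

r̂ = Σ λ_i·λ_j across factors = (-0.85)(-0.62) + (0.05)(0.13) + (-0.29)(-0.34)
  = +0.5270 +0.0065 +0.0986 = 0.6321

0.632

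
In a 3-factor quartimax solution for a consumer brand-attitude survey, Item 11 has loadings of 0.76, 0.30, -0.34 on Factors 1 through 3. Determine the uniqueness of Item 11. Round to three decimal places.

0.217

h² = 0.76² + 0.30² + (-0.34)² = 0.5776 + 0.0900 + 0.1156 = 0.7832
Uniqueness u² = 1 − h² = 1 − 0.7832 = 0.2168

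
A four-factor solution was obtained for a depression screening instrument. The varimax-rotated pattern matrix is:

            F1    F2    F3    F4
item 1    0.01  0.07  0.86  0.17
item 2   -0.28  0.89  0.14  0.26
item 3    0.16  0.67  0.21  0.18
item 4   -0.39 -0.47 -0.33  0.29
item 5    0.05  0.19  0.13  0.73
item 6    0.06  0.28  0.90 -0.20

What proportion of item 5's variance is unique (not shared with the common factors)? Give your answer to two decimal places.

h² = 0.05² + 0.19² + 0.13² + 0.73² = 0.0025 + 0.0361 + 0.0169 + 0.5329 = 0.5884
Uniqueness u² = 1 − h² = 1 − 0.5884 = 0.4116

0.41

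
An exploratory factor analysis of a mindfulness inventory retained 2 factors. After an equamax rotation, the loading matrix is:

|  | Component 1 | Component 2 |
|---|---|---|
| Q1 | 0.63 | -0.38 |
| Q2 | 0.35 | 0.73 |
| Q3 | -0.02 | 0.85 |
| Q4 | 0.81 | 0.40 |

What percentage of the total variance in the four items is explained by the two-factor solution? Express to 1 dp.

68.4%

SS loadings by factor: 1.1759, 1.5598; total = 2.7357.
Total variance with 4 standardized items is 4, so the solution explains 2.7357/4 = 0.6839 = 68.39%.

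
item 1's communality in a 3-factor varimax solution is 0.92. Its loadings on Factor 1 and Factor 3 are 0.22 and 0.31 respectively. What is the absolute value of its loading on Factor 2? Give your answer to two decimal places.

Under orthogonal rotation h² = Σλ², so λ_Factor 2² = h² − (0.1445) = 0.92 − 0.1445 = 0.7755.
|λ| = √0.7755 = 0.8806.

0.88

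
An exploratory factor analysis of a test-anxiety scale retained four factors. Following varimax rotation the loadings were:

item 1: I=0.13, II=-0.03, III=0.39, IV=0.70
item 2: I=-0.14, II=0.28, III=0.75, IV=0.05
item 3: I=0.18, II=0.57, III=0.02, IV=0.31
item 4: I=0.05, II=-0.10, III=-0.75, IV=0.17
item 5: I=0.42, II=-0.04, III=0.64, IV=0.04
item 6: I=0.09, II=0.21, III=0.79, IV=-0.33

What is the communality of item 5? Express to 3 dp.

h² = 0.42² + (-0.04)² + 0.64² + 0.04² = 0.1764 + 0.0016 + 0.4096 + 0.0016 = 0.5892

0.589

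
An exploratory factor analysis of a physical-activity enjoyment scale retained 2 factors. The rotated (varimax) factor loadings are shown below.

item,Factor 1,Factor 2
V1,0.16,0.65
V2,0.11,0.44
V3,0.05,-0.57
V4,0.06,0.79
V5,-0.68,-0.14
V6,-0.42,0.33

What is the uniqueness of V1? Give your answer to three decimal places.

0.552

h² = 0.16² + 0.65² = 0.0256 + 0.4225 = 0.4481
Uniqueness u² = 1 − h² = 1 − 0.4481 = 0.5519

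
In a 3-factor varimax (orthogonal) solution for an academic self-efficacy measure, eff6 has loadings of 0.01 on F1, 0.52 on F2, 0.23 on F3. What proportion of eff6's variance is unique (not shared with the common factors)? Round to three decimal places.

h² = 0.01² + 0.52² + 0.23² = 0.0001 + 0.2704 + 0.0529 = 0.3234
Uniqueness u² = 1 − h² = 1 − 0.3234 = 0.6766

0.677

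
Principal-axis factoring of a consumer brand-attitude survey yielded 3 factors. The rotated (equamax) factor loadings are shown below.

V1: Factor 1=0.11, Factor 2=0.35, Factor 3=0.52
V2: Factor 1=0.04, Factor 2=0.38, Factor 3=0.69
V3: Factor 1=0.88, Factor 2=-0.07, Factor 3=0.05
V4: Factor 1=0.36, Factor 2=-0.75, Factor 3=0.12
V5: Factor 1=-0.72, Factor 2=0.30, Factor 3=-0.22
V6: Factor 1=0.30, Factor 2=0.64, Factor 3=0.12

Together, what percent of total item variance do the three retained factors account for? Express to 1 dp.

61.4%

SS loadings by factor: 1.5261, 1.3339, 0.8262; total = 3.6862.
Total variance with 6 standardized items is 6, so the solution explains 3.6862/6 = 0.6144 = 61.44%.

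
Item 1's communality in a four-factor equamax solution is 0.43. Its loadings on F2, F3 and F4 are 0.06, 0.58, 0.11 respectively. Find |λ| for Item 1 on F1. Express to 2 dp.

Under orthogonal rotation h² = Σλ², so λ_F1² = h² − (0.3521) = 0.43 − 0.3521 = 0.0779.
|λ| = √0.0779 = 0.2791.

0.28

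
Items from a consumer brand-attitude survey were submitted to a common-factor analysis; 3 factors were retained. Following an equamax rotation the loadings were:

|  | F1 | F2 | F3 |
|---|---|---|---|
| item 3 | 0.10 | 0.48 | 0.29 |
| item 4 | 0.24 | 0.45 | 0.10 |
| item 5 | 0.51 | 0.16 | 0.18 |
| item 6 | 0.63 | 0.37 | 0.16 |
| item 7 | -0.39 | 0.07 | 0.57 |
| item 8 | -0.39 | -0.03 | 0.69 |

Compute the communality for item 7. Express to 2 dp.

0.48

h² = (-0.39)² + 0.07² + 0.57² = 0.1521 + 0.0049 + 0.3249 = 0.4819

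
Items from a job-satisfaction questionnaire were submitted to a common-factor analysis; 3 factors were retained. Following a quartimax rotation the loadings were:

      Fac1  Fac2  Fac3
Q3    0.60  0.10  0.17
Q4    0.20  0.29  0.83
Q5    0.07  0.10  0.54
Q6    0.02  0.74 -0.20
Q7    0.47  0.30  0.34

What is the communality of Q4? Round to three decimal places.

0.813

h² = 0.20² + 0.29² + 0.83² = 0.0400 + 0.0841 + 0.6889 = 0.8130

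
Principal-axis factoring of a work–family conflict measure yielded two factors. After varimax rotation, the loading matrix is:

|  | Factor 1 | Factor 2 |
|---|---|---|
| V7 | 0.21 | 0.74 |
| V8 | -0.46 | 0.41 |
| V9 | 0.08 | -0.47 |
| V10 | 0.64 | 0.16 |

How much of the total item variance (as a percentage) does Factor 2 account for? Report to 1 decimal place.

SS loadings for Factor 2 = 0.74² + 0.41² + (-0.47)² + 0.16² = 0.9622
With 4 standardized items, total variance = 4. Proportion = 0.9622/4 = 0.2405 → 24.05%.

24.1%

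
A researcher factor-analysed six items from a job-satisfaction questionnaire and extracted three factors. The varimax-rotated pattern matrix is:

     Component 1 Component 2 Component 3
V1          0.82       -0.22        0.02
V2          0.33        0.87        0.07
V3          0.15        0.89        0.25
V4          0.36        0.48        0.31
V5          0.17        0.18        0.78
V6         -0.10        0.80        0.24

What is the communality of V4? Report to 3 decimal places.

0.456

h² = 0.36² + 0.48² + 0.31² = 0.1296 + 0.2304 + 0.0961 = 0.4561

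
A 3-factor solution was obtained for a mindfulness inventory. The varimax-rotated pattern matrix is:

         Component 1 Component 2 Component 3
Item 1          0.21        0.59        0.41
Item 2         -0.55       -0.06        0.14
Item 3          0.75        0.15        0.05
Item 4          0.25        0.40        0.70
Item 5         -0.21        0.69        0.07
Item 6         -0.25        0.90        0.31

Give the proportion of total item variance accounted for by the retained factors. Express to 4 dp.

SS loadings by factor: 1.0782, 1.8203, 0.7812; total = 3.6797.
Total variance with 6 standardized items is 6, so the solution explains 3.6797/6 = 0.6133.

0.6133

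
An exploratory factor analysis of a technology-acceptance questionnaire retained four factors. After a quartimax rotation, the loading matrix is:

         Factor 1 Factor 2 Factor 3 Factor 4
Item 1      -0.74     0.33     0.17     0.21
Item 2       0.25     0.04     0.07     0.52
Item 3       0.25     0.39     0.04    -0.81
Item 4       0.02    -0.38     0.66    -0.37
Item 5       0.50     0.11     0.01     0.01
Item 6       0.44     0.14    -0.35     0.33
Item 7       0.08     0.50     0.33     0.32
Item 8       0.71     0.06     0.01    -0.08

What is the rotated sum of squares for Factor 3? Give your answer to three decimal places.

0.703

SS loadings for Factor 3 = 0.17² + 0.07² + 0.04² + 0.66² + 0.01² + (-0.35)² + 0.33² + 0.01² = 0.0289 + 0.0049 + 0.0016 + 0.4356 + 0.0001 + 0.1225 + 0.1089 + 0.0001 = 0.7026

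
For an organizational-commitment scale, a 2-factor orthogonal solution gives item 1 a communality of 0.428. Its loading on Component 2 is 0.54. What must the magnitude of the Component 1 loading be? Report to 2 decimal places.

Under orthogonal rotation h² = Σλ², so λ_Component 1² = h² − (0.2916) = 0.428 − 0.2916 = 0.1364.
|λ| = √0.1364 = 0.3693.

0.37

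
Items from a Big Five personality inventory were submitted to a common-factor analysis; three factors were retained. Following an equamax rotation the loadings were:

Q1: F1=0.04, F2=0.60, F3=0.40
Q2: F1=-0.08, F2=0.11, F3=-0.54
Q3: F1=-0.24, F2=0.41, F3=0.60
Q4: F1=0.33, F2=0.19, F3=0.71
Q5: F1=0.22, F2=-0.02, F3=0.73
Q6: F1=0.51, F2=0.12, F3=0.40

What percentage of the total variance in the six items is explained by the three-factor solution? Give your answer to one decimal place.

51.4%

SS loadings by factor: 0.4830, 0.5911, 2.0086; total = 3.0827.
Total variance with 6 standardized items is 6, so the solution explains 3.0827/6 = 0.5138 = 51.38%.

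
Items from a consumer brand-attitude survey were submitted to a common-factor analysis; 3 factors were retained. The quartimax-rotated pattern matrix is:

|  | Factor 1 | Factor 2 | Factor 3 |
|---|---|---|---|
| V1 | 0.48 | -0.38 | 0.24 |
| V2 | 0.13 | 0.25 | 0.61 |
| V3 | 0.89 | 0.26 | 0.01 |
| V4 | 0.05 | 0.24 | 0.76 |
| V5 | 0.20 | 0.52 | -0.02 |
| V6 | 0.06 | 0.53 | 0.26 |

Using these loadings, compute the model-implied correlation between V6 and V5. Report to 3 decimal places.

0.282

r̂ = Σ λ_i·λ_j across factors = (0.06)(0.20) + (0.53)(0.52) + (0.26)(-0.02)
  = +0.0120 +0.2756 -0.0052 = 0.2824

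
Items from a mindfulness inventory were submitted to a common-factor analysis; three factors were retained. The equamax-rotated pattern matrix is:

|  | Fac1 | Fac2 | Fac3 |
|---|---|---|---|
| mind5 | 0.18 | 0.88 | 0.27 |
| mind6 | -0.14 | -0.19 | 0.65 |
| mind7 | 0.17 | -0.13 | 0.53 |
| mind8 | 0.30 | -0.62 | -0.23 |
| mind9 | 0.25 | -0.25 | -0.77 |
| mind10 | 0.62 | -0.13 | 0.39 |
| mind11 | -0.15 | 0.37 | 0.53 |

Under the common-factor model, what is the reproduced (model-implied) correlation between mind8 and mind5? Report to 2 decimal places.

r̂ = Σ λ_i·λ_j across factors = (0.30)(0.18) + (-0.62)(0.88) + (-0.23)(0.27)
  = +0.0540 -0.5456 -0.0621 = -0.5537

-0.55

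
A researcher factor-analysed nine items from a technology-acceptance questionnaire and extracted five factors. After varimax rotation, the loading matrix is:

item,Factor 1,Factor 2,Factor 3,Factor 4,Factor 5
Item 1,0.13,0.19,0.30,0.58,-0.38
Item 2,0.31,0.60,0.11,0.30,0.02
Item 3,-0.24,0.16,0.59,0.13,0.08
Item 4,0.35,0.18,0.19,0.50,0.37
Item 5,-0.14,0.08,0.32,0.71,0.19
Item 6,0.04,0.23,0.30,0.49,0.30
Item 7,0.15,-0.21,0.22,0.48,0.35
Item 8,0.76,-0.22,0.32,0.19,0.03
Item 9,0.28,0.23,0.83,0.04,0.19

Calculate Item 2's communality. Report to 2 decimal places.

0.56

h² = 0.31² + 0.60² + 0.11² + 0.30² + 0.02² = 0.0961 + 0.3600 + 0.0121 + 0.0900 + 0.0004 = 0.5586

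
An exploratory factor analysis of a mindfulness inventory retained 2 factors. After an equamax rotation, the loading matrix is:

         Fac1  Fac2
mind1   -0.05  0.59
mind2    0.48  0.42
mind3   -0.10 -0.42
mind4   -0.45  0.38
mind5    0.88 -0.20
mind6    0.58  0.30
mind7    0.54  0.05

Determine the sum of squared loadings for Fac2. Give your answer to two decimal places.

SS loadings for Fac2 = 0.59² + 0.42² + (-0.42)² + 0.38² + (-0.20)² + 0.30² + 0.05² = 0.3481 + 0.1764 + 0.1764 + 0.1444 + 0.0400 + 0.0900 + 0.0025 = 0.9778

0.98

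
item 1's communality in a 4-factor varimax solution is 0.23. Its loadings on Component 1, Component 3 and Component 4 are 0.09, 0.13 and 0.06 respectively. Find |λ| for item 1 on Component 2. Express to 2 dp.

0.45

Under orthogonal rotation h² = Σλ², so λ_Component 2² = h² − (0.0286) = 0.23 − 0.0286 = 0.2014.
|λ| = √0.2014 = 0.4488.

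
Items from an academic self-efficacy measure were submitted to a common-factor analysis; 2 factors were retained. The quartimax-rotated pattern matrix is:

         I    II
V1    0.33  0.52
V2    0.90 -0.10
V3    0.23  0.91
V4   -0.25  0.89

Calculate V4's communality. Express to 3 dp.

0.855

h² = (-0.25)² + 0.89² = 0.0625 + 0.7921 = 0.8546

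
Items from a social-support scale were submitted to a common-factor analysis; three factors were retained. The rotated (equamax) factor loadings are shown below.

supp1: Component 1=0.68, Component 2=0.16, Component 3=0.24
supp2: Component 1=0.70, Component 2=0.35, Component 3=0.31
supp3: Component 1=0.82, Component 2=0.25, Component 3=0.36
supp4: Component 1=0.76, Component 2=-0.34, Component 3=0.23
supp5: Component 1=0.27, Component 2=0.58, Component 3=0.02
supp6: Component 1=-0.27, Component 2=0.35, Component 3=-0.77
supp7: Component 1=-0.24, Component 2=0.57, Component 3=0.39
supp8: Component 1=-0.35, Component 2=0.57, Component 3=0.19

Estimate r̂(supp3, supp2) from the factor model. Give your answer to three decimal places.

r̂ = Σ λ_i·λ_j across factors = (0.82)(0.70) + (0.25)(0.35) + (0.36)(0.31)
  = +0.5740 +0.0875 +0.1116 = 0.7731

0.773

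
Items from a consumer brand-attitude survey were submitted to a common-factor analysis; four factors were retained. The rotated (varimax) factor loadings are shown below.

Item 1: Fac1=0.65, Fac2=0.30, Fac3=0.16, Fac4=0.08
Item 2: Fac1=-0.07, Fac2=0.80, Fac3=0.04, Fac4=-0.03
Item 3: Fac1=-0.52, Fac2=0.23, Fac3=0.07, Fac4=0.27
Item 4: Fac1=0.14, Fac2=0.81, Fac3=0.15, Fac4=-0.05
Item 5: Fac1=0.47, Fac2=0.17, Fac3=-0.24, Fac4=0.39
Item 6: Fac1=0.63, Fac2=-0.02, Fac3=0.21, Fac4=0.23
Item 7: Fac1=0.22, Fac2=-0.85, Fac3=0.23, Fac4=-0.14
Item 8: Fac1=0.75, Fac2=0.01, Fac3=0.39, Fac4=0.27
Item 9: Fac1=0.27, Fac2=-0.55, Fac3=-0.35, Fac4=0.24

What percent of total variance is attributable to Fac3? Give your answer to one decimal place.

SS loadings for Fac3 = 0.16² + 0.04² + 0.07² + 0.15² + (-0.24)² + 0.21² + 0.23² + 0.39² + (-0.35)² = 0.4838
With 9 standardized items, total variance = 9. Proportion = 0.4838/9 = 0.0538 → 5.38%.

5.4%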